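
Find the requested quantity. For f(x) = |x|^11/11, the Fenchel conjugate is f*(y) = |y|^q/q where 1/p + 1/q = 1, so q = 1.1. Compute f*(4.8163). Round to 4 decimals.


The conjugate exponent q satisfies 1/p + 1/q = 1.
p = 11, so q = 11/(11 - 1) = 1.1
|y|^q = 4.8163^1.1 = 5.6362
f*(4.8163) = 5.6362 / 1.1 = 5.1238


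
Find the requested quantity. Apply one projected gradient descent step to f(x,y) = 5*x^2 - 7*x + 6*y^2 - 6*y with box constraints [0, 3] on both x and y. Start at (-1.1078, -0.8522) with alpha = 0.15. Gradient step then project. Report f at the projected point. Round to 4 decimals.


Step 1: Compute gradient at (-1.1078, -0.8522).
grad_x = 2*5*-1.1078 - 7 = -18.078
grad_y = 2*6*-0.8522 - 6 = -16.2264
Step 2: Gradient step.
x_raw = -1.1078 - 0.15*-18.078 = 1.6039
y_raw = -0.8522 - 0.15*-16.2264 = 1.5818
Step 3: Project onto [0, 3].
x_proj = clip(1.6039) = 1.6039
y_proj = clip(1.5818) = 1.5818
Step 4: Evaluate f.
f(1.6039, 1.5818) = 7.1564


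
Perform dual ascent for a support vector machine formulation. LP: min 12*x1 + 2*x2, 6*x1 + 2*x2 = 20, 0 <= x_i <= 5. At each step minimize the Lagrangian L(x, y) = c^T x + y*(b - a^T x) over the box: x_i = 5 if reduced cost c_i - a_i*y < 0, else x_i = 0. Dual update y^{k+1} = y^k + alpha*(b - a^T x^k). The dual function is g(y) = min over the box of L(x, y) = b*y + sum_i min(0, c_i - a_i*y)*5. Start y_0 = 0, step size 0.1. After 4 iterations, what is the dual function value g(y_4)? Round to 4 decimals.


Dual ascent for LP: min 12*x1 + 2*x2, 6*x1 + 2*x2 = 20, 0 <= x_i <= 5
Step 1: y^k = 0.0, reduced costs: (12.0, 2.0)
  x^k = (0.0, 0.0), subgradient = b - a^T x = 20.0
  y^{k+1} = 0.0 + 0.1*20.0 = 2.0
Step 2: y^k = 2.0, reduced costs: (0.0, -2.0)
  x^k = (0.0, 5.0), subgradient = b - a^T x = 10.0
  y^{k+1} = 2.0 + 0.1*10.0 = 3.0
Step 3: y^k = 3.0, reduced costs: (-6.0, -4.0)
  x^k = (5.0, 5.0), subgradient = b - a^T x = -20.0
  y^{k+1} = 3.0 + 0.1*-20.0 = 1.0
Step 4: y^k = 1.0, reduced costs: (6.0, 0.0)
  x^k = (0.0, 0.0), subgradient = b - a^T x = 20.0
  y^{k+1} = 1.0 + 0.1*20.0 = 3.0
Dual objective at y_4 = 3.0: reduced costs (-6.0, -4.0), box minimizer x = (5.0, 5.0)
g(y_4) = b*y + (c1 - a1*y)*x1 + (c2 - a2*y)*x2 = 20*3.0 + (-6.0)*5.0 + (-4.0)*5.0 = 60.0 - 30.0 - 20.0 = 10.0


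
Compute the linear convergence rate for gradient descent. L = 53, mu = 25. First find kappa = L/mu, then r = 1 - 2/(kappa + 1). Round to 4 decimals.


Step 1: Compute the condition number.
kappa = L/mu = 53/25 = 2.12
Step 2: Compute the convergence rate.
r = 1 - 2/(kappa + 1) = 1 - 2*mu/(L + mu) = (L - mu)/(L + mu) = 28/78 = 0.359


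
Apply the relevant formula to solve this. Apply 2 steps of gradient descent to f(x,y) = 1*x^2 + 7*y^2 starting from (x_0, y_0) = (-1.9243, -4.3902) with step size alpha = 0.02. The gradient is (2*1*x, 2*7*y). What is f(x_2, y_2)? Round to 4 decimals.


Gradient descent on f(x,y) = 1*x^2 + 7*y^2.
Starting point: (-1.9243, -4.3902), alpha = 0.02
Step 1: grad_x = 2*1*-1.9243 = -3.8486, grad_y = 2*7*-4.3902 = -61.4628
  x_1 = -1.9243 - 0.02*-3.8486 = -1.8473
  y_1 = -4.3902 - 0.02*-61.4628 = -3.1609
Step 2: grad_x = 2*1*-1.8473 = -3.6947, grad_y = 2*7*-3.1609 = -44.2532
  x_2 = -1.8473 - 0.02*-3.6947 = -1.7734
  y_2 = -3.1609 - 0.02*-44.2532 = -2.2759
f(-1.7734, -2.2759) = 1*(-1.7734)^2 + 7*(-2.2759)^2 = 39.4025


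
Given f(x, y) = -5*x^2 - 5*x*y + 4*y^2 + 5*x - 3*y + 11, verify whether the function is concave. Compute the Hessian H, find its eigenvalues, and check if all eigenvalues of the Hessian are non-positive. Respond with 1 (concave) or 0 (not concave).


The Hessian of f(x,y) = -5*x^2 - 5*x*y + 4*y^2 + 5*x - 3*y + 11 is:
H = [[-10, -5], [-5, 8]]
Trace = -10 + 8 = -2
Determinant = -10*8 - (-5)^2 = -105
Discriminant = (-2)^2 - 4*-105 = 424.0
Eigenvalues: lambda_1 = -11.2956, lambda_2 = 9.2956
The function is not concave.

0


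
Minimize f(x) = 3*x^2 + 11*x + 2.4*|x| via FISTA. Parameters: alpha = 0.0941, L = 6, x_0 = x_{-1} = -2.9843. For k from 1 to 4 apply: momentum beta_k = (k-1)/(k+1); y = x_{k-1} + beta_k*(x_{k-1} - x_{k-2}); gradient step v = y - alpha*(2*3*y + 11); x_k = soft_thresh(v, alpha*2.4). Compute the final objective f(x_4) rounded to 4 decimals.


FISTA on f(x) = 3*x^2 + 11*x + 2.4*|x|
L = 6, alpha = 0.0941
Iteration 1: beta = 0.0, y = -2.9843 + 0.0*(-2.9843 + 2.9843) = -2.9843
  grad(y) = -6.9058, v = y - alpha*grad = -2.3345
  prox(v) = soft_thresh(-2.3345, 0.2258) = -2.1086
Iteration 2: beta = 0.3333, y = -2.1086 + 0.3333*(-2.1086 + 2.9843) = -1.8167
  grad(y) = 0.0996, v = y - alpha*grad = -1.8261
  prox(v) = soft_thresh(-1.8261, 0.2258) = -1.6003
Iteration 3: beta = 0.5, y = -1.6003 + 0.5*(-1.6003 + 2.1086) = -1.3461
  grad(y) = 2.9235, v = y - alpha*grad = -1.6212
  prox(v) = soft_thresh(-1.6212, 0.2258) = -1.3953
Iteration 4: beta = 0.6, y = -1.3953 + 0.6*(-1.3953 + 1.6003) = -1.2724
  grad(y) = 3.3656, v = y - alpha*grad = -1.5891
  prox(v) = soft_thresh(-1.5891, 0.2258) = -1.3633
f(x_4) = 3*(-1.3633)^2 + 11*(-1.3633) + 2.4*|-1.3633| = -6.1486


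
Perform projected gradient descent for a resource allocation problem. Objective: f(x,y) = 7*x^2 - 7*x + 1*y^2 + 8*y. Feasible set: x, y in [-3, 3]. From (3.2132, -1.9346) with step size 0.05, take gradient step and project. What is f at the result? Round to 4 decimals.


Step 1: Compute gradient at (3.2132, -1.9346).
grad_x = 2*7*3.2132 - 7 = 37.9848
grad_y = 2*1*-1.9346 + 8 = 4.1308
Step 2: Gradient step.
x_raw = 3.2132 - 0.05*37.9848 = 1.314
y_raw = -1.9346 - 0.05*4.1308 = -2.1411
Step 3: Project onto [-3, 3].
x_proj = clip(1.314) = 1.314
y_proj = clip(-2.1411) = -2.1411
Step 4: Evaluate f.
f(1.314, -2.1411) = -9.6569


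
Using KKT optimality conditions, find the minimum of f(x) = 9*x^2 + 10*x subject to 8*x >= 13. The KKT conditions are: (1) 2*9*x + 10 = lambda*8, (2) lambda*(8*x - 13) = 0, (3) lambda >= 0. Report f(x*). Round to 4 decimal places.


Step 1: Try lambda = 0 (constraint inactive).
x_unc = -10/(2*9) = -0.5556
Check: 8*-0.5556 = -4.4448 < 13 -- violated!
Step 2: Constraint must be active: 8*x = 13
x* = 13/8 = 1.625
lambda = (2*9*1.625 + 10)/8 = 4.9063
Step 3: Compute optimal value.
f(x*) = 9*1.625^2 + 10*1.625 = 40.0156


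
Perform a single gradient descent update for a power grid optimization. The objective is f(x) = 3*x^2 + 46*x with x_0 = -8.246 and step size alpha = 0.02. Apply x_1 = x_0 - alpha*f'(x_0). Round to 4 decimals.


We compute the gradient at x_0 and apply the update.
f'(x) = 6*x + 46
f'(-8.246) = 6*-8.246 + 46 = -3.476
x_1 = -8.246 - 0.02*-3.476 = -8.1765


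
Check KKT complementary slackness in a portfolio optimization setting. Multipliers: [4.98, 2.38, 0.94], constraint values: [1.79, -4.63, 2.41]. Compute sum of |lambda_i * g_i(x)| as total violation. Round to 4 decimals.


KKT complementary slackness check:
lambda_1 * g_1 = 4.98 * 1.79 = 8.9142
lambda_2 * g_2 = 2.38 * -4.63 = -11.0194
lambda_3 * g_3 = 0.94 * 2.41 = 2.2654
Total violation = 8.9142 + 11.0194 + 2.2654 = 22.199


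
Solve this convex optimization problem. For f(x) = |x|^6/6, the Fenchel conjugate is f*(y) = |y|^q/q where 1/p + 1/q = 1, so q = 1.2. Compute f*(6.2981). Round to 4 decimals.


The conjugate exponent q satisfies 1/p + 1/q = 1.
p = 6, so q = 6/(6 - 1) = 1.2
|y|^q = 6.2981^1.2 = 9.1002
f*(6.2981) = 9.1002 / 1.2 = 7.5835


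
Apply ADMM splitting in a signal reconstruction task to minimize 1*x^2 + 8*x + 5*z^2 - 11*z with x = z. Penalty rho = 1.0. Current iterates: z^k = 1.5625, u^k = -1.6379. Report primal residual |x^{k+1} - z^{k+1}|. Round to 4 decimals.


ADMM iteration with rho = 1.0, z^k = 1.5625, u^k = -1.6379
Step 1: x-update.
Minimize 1*x^2 + 8*x + (1.0/2)*(x - 1.5625 - 1.6379)^2
FOC: (2*1 + 1.0)*x = -8 + 1.0*(1.5625 + 1.6379)
x^{k+1} = -1.5999
Step 2: z-update.
Minimize 5*z^2 - 11*z + (1.0/2)*(-1.5999 - z - 1.6379)^2
FOC: (2*5 + 1.0)*z = 11 + 1.0*(-1.5999 - 1.6379)
z^{k+1} = 0.7057
Step 3: u-update.
u^{k+1} = -1.6379 - 1.5999 - 0.7057 = -3.9434
Step 4: Primal residual = |-1.5999 - 0.7057| = 2.3055


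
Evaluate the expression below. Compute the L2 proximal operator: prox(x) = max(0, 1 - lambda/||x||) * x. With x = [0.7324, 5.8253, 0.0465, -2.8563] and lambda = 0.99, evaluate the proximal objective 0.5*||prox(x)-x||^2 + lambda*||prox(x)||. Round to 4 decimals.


Step 1: Compute ||x||.
||x|| = 6.5293
Step 2: Compute scaling factor.
scale = max(0, 1 - 0.99/6.5293) = 0.8484
Step 3: prox(x) = [0.6213, 4.942, 0.0394, -2.4232]
||prox(x)|| = 5.5393
Step 4: Proximal objective.
0.5*||prox-x||^2 = 0.4901
lambda*||prox|| = 5.4839
Total = 5.9739


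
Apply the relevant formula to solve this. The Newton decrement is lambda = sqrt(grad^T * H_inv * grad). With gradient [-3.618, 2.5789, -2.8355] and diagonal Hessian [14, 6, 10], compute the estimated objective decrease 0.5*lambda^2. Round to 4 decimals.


Step 1: H is diagonal, so H^(-1) * g = [-0.2584, 0.4298, -0.2836].
Step 2: g^T H^(-1) g = sum_i g_i^2 / H_ii
  = (-3.618)^2/14 + (2.5789)^2/6 + (-2.8355)^2/10
  = 0.935 + 1.1085 + 0.804 = 2.8475
Step 3: Objective decrease = 0.5 * g^T H^(-1) g = 1.4237


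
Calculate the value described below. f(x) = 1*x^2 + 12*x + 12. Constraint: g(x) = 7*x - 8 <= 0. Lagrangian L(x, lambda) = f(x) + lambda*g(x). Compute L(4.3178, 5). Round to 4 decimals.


Step 1: Evaluate f(x).
f(4.3178) = 1*4.3178^2 + 12*4.3178 + 12 = 82.457
Step 2: Evaluate g(x).
g(4.3178) = 7*4.3178 - 8 = 22.2246
Step 3: Compute Lagrangian.
L = 82.457 + 5*22.2246 = 193.58


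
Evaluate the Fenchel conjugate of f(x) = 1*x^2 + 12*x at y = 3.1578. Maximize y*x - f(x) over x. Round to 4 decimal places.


f*(y) = sup_x {y*x - a*x^2 - b*x} = sup_x {(y-b)*x - a*x^2}
FOC: (y - b) - 2a*x = 0 => x* = (y - b)/(2a)
x* = (3.1578 - 12)/(2*1) = -4.4211
f*(3.1578) = (y-b)^2/(4a) = (3.1578 - 12)^2/(4*1)
= 78.1845/4 = 19.5461


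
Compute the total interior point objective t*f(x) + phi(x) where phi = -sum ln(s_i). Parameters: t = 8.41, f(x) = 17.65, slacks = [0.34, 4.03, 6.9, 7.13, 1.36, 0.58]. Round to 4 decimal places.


Step 1: Compute log-barrier.
ln values: [-1.0788, 1.3938, 1.9315, 1.9643, 0.3075, -0.5447]
phi = -(-1.0788 + 1.3938 + 1.9315 + 1.9643 + 0.3075 - 0.5447) = -3.9735
Step 2: Compute augmented objective.
t*f(x) = 8.41*17.65 = 148.4365
Total = 148.4365 - 3.9735 = 144.463


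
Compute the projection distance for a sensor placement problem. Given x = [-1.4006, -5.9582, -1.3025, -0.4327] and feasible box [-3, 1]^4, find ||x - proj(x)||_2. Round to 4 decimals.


Project each component onto [-3, 1].
clip(-1.4006) = -1.4006, clip(-5.9582) = -3.0, clip(-1.3025) = -1.3025, clip(-0.4327) = -0.4327
Projection = [-1.4006, -3.0, -1.3025, -0.4327]
Squared diffs: [0.0, 8.7509, 0.0, 0.0]
Distance = sqrt(8.7509) = 2.9582


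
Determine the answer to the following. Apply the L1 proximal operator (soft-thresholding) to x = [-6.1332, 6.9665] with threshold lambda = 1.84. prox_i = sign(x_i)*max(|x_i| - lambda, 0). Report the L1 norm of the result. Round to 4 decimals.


Soft-thresholding with lambda = 1.84:
prox(-6.1332) = sign(-6.1332)*max(|-6.1332| - 1.84, 0) = -4.2932
prox(6.9665) = sign(6.9665)*max(|6.9665| - 1.84, 0) = 5.1265
prox(x) = [-4.2932, 5.1265]
||prox(x)||_1 = 4.2932 + 5.1265 = 9.4197


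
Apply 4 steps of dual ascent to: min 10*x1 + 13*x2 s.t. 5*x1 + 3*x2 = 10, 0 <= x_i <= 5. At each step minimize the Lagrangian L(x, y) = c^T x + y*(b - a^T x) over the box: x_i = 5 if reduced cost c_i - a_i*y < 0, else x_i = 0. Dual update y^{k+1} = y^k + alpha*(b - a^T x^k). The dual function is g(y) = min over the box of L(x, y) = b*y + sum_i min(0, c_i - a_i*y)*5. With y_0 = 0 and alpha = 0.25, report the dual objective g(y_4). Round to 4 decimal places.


Dual ascent for LP: min 10*x1 + 13*x2, 5*x1 + 3*x2 = 10, 0 <= x_i <= 5
Step 1: y^k = 0.0, reduced costs: (10.0, 13.0)
  x^k = (0.0, 0.0), subgradient = b - a^T x = 10.0
  y^{k+1} = 0.0 + 0.25*10.0 = 2.5
Step 2: y^k = 2.5, reduced costs: (-2.5, 5.5)
  x^k = (5.0, 0.0), subgradient = b - a^T x = -15.0
  y^{k+1} = 2.5 + 0.25*-15.0 = -1.25
Step 3: y^k = -1.25, reduced costs: (16.25, 16.75)
  x^k = (0.0, 0.0), subgradient = b - a^T x = 10.0
  y^{k+1} = -1.25 + 0.25*10.0 = 1.25
Step 4: y^k = 1.25, reduced costs: (3.75, 9.25)
  x^k = (0.0, 0.0), subgradient = b - a^T x = 10.0
  y^{k+1} = 1.25 + 0.25*10.0 = 3.75
Dual objective at y_4 = 3.75: reduced costs (-8.75, 1.75), box minimizer x = (5.0, 0.0)
g(y_4) = b*y + (c1 - a1*y)*x1 + (c2 - a2*y)*x2 = 10*3.75 + (-8.75)*5.0 + 1.75*0.0 = 37.5 - 43.75 + 0.0 = -6.25


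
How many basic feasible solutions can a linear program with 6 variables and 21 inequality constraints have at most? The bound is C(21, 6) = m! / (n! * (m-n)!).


Each vertex corresponds to some choice of n active constraints out of m, so the number of vertices is at most C(m, n) = m! / (n!(m-n)!).
m = 21, n = 6
Numerator: 21 * 20 * 19 * 18 * 17 * 16
Denominator: 6! = 720
C(21, 6) = 54264


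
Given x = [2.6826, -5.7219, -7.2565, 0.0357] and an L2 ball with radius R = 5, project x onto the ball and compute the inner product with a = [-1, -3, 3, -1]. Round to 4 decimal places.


Step 1: Compute ||x|| (intermediates to 6 decimals).
||x|| = sqrt(2.6826^2 + (-5.7219)^2 + (-7.2565)^2 + 0.0357^2) = 9.622606
Step 2: Project.
Since ||x|| > R, scale = R/||x|| = 5/9.622606 = 0.51961, proj(x) = scale * x
proj(x) = [1.393906, -2.973156, -3.77055, 0.01855]
Step 3: Dot product.
a^T * proj(x) = -1*1.393906 - 3*(-2.973156) + 3*(-3.77055) - 1*0.01855 = -3.8046


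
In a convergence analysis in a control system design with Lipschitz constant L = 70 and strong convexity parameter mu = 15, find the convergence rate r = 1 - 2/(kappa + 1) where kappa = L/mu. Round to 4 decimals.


Step 1: Compute the condition number.
kappa = L/mu = 70/15 = 4.6667
Step 2: Compute the convergence rate.
r = 1 - 2/(kappa + 1) = 1 - 2*mu/(L + mu) = (L - mu)/(L + mu) = 55/85 = 0.6471


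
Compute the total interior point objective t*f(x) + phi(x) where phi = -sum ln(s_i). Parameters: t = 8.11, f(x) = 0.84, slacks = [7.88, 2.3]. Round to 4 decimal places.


Step 1: Compute log-barrier.
ln values: [2.0643, 0.8329]
phi = -(2.0643 + 0.8329) = -2.8972
Step 2: Compute augmented objective.
t*f(x) = 8.11*0.84 = 6.8124
Total = 6.8124 - 2.8972 = 3.9152


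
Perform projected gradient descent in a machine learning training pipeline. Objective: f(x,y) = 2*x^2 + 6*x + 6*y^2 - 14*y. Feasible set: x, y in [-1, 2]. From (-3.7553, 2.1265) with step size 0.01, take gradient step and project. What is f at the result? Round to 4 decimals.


Step 1: Compute gradient at (-3.7553, 2.1265).
grad_x = 2*2*-3.7553 + 6 = -9.0212
grad_y = 2*6*2.1265 - 14 = 11.518
Step 2: Gradient step.
x_raw = -3.7553 - 0.01*-9.0212 = -3.6651
y_raw = 2.1265 - 0.01*11.518 = 2.0113
Step 3: Project onto [-1, 2].
x_proj = clip(-3.6651) = -1.0
y_proj = clip(2.0113) = 2.0
Step 4: Evaluate f.
f(-1.0, 2.0) = -8.0


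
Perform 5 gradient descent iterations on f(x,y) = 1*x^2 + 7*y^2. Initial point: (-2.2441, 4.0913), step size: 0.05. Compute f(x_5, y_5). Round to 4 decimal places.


Gradient descent on f(x,y) = 1*x^2 + 7*y^2.
Starting point: (-2.2441, 4.0913), alpha = 0.05
Step 1: grad_x = 2*1*-2.2441 = -4.4882, grad_y = 2*7*4.0913 = 57.2782
  x_1 = -2.2441 - 0.05*-4.4882 = -2.0197
  y_1 = 4.0913 - 0.05*57.2782 = 1.2274
Step 2: grad_x = 2*1*-2.0197 = -4.0394, grad_y = 2*7*1.2274 = 17.1835
  x_2 = -2.0197 - 0.05*-4.0394 = -1.8177
  y_2 = 1.2274 - 0.05*17.1835 = 0.3682
Step 3: grad_x = 2*1*-1.8177 = -3.6354, grad_y = 2*7*0.3682 = 5.155
  x_3 = -1.8177 - 0.05*-3.6354 = -1.6359
  y_3 = 0.3682 - 0.05*5.155 = 0.1105
Step 4: grad_x = 2*1*-1.6359 = -3.2719, grad_y = 2*7*0.1105 = 1.5465
  x_4 = -1.6359 - 0.05*-3.2719 = -1.4724
  y_4 = 0.1105 - 0.05*1.5465 = 0.0331
Step 5: grad_x = 2*1*-1.4724 = -2.9447, grad_y = 2*7*0.0331 = 0.464
  x_5 = -1.4724 - 0.05*-2.9447 = -1.3251
  y_5 = 0.0331 - 0.05*0.464 = 0.0099
f(-1.3251, 0.0099) = 1*(-1.3251)^2 + 7*0.0099^2 = 1.7566


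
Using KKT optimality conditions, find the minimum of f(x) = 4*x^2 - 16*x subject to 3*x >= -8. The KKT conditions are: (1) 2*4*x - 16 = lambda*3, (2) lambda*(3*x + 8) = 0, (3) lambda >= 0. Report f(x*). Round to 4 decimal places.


Step 1: Try lambda = 0 (constraint inactive).
Stationarity: 2*4*x - 16 = 0
x* = 16/(2*4) = 2.0
Check constraint: 3*2.0 = 6.0 >= -8 -- satisfied.
Step 2: Compute optimal value.
f(x*) = 4*2.0^2 - 16*2.0 = -16.0


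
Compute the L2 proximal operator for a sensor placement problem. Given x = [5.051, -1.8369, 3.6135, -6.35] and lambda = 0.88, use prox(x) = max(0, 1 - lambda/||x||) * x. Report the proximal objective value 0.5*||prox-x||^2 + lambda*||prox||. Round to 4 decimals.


Step 1: Compute ||x||.
||x|| = 9.0701
Step 2: Compute scaling factor.
scale = max(0, 1 - 0.88/9.0701) = 0.903
Step 3: prox(x) = [4.5609, -1.6587, 3.2629, -5.7339]
||prox(x)|| = 8.1901
Step 4: Proximal objective.
0.5*||prox-x||^2 = 0.3872
lambda*||prox|| = 7.2073
Total = 7.5945


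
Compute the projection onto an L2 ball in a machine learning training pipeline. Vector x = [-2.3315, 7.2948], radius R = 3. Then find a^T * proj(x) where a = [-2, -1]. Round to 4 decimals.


Step 1: Compute ||x|| (intermediates to 6 decimals).
||x|| = sqrt((-2.3315)^2 + 7.2948^2) = 7.658329
Step 2: Project.
Since ||x|| > R, scale = R/||x|| = 3/7.658329 = 0.39173, proj(x) = scale * x
proj(x) = [-0.913318, 2.857592]
Step 3: Dot product.
a^T * proj(x) = -2*(-0.913318) - 1*2.857592 = -1.031


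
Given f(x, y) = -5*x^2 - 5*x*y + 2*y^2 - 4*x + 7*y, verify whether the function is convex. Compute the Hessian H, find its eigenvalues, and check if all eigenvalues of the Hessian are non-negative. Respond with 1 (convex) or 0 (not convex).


The Hessian of f(x,y) = -5*x^2 - 5*x*y + 2*y^2 - 4*x + 7*y is:
H = [[-10, -5], [-5, 4]]
Trace = -10 + 4 = -6
Determinant = -10*4 - (-5)^2 = -65
Discriminant = (-6)^2 - 4*-65 = 296.0
Eigenvalues: lambda_1 = -11.6023, lambda_2 = 5.6023
The function is not convex.

0


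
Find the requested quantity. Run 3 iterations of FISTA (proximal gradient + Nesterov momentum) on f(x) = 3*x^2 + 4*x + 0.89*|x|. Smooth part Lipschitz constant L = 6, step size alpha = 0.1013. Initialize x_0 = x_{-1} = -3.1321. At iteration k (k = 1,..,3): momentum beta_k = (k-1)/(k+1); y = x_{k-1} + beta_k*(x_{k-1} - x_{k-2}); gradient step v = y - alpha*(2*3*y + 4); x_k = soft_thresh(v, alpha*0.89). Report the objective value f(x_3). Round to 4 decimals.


FISTA on f(x) = 3*x^2 + 4*x + 0.89*|x|
L = 6, alpha = 0.1013
Iteration 1: beta = 0.0, y = -3.1321 + 0.0*(-3.1321 + 3.1321) = -3.1321
  grad(y) = -14.7926, v = y - alpha*grad = -1.6336
  prox(v) = soft_thresh(-1.6336, 0.0902) = -1.5435
Iteration 2: beta = 0.3333, y = -1.5435 + 0.3333*(-1.5435 + 3.1321) = -1.0139
  grad(y) = -2.0834, v = y - alpha*grad = -0.8029
  prox(v) = soft_thresh(-0.8029, 0.0902) = -0.7127
Iteration 3: beta = 0.5, y = -0.7127 + 0.5*(-0.7127 + 1.5435) = -0.2973
  grad(y) = 2.2161, v = y - alpha*grad = -0.5218
  prox(v) = soft_thresh(-0.5218, 0.0902) = -0.4317
f(x_3) = 3*(-0.4317)^2 + 4*(-0.4317) + 0.89*|-0.4317| = -0.7835


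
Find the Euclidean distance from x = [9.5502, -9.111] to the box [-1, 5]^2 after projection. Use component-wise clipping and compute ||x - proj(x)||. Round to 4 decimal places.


Project each component onto [-1, 5].
clip(9.5502) = 5.0, clip(-9.111) = -1.0
Projection = [5.0, -1.0]
Squared diffs: [20.7043, 65.7883]
Distance = sqrt(86.4926) = 9.3001


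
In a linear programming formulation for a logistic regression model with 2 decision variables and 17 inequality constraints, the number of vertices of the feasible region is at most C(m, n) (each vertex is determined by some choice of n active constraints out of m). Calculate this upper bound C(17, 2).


Each vertex corresponds to some choice of n active constraints out of m, so the number of vertices is at most C(m, n) = m! / (n!(m-n)!).
m = 17, n = 2
Numerator: 17 * 16
Denominator: 2! = 2
C(17, 2) = 136


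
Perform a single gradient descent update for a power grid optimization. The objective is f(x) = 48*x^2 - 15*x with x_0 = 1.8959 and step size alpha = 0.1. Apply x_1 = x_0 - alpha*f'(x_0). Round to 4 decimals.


We compute the gradient at x_0 and apply the update.
f'(x) = 96*x - 15
f'(1.8959) = 96*1.8959 - 15 = 167.0064
x_1 = 1.8959 - 0.1*167.0064 = -14.8047


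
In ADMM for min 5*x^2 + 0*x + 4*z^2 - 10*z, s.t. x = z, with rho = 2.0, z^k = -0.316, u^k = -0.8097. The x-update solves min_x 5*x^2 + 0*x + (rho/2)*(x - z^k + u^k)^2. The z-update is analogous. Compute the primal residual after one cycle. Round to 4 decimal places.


ADMM iteration with rho = 2.0, z^k = -0.316, u^k = -0.8097
Step 1: x-update.
Minimize 5*x^2 + 0*x + (2.0/2)*(x + 0.316 - 0.8097)^2
FOC: (2*5 + 2.0)*x = 0 + 2.0*(-0.316 + 0.8097)
x^{k+1} = 0.0823
Step 2: z-update.
Minimize 4*z^2 - 10*z + (2.0/2)*(0.0823 - z - 0.8097)^2
FOC: (2*4 + 2.0)*z = 10 + 2.0*(0.0823 - 0.8097)
z^{k+1} = 0.8545
Step 3: u-update.
u^{k+1} = -0.8097 + 0.0823 - 0.8545 = -1.5819
Step 4: Primal residual = |0.0823 - 0.8545| = 0.7722


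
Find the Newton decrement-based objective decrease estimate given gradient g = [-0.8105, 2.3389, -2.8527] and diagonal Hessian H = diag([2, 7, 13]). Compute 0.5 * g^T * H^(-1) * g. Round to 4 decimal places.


Step 1: H is diagonal, so H^(-1) * g = [-0.4053, 0.3341, -0.2194].
Step 2: g^T H^(-1) g = sum_i g_i^2 / H_ii
  = (-0.8105)^2/2 + (2.3389)^2/7 + (-2.8527)^2/13
  = 0.3285 + 0.7815 + 0.626 = 1.7359
Step 3: Objective decrease = 0.5 * g^T H^(-1) g = 0.868


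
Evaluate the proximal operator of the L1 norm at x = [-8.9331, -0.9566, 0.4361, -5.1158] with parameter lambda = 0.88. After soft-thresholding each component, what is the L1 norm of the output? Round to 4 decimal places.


Soft-thresholding with lambda = 0.88:
prox(-8.9331) = sign(-8.9331)*max(|-8.9331| - 0.88, 0) = -8.0531
prox(-0.9566) = sign(-0.9566)*max(|-0.9566| - 0.88, 0) = -0.0766
prox(0.4361) = sign(0.4361)*max(|0.4361| - 0.88, 0) = 0.0
prox(-5.1158) = sign(-5.1158)*max(|-5.1158| - 0.88, 0) = -4.2358
prox(x) = [-8.0531, -0.0766, 0.0, -4.2358]
||prox(x)||_1 = 8.0531 + 0.0766 + 0.0 + 4.2358 = 12.3655


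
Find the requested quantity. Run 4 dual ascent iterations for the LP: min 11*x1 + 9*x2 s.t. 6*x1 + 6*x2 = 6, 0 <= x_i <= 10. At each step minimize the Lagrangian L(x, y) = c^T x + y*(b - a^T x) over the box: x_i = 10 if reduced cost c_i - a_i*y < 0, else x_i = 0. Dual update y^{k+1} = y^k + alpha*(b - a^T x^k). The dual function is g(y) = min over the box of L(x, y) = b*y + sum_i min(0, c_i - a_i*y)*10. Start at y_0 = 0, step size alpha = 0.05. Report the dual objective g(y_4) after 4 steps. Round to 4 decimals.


Dual ascent for LP: min 11*x1 + 9*x2, 6*x1 + 6*x2 = 6, 0 <= x_i <= 10
Step 1: y^k = 0.0, reduced costs: (11.0, 9.0)
  x^k = (0.0, 0.0), subgradient = b - a^T x = 6.0
  y^{k+1} = 0.0 + 0.05*6.0 = 0.3
Step 2: y^k = 0.3, reduced costs: (9.2, 7.2)
  x^k = (0.0, 0.0), subgradient = b - a^T x = 6.0
  y^{k+1} = 0.3 + 0.05*6.0 = 0.6
Step 3: y^k = 0.6, reduced costs: (7.4, 5.4)
  x^k = (0.0, 0.0), subgradient = b - a^T x = 6.0
  y^{k+1} = 0.6 + 0.05*6.0 = 0.9
Step 4: y^k = 0.9, reduced costs: (5.6, 3.6)
  x^k = (0.0, 0.0), subgradient = b - a^T x = 6.0
  y^{k+1} = 0.9 + 0.05*6.0 = 1.2
Dual objective at y_4 = 1.2: reduced costs (3.8, 1.8), box minimizer x = (0.0, 0.0)
g(y_4) = b*y + (c1 - a1*y)*x1 + (c2 - a2*y)*x2 = 6*1.2 + 3.8*0.0 + 1.8*0.0 = 7.2 + 0.0 + 0.0 = 7.2


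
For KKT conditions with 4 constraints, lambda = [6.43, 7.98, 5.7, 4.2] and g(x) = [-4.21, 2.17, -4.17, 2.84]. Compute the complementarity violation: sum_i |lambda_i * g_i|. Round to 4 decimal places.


KKT complementary slackness check:
lambda_1 * g_1 = 6.43 * -4.21 = -27.0703
lambda_2 * g_2 = 7.98 * 2.17 = 17.3166
lambda_3 * g_3 = 5.7 * -4.17 = -23.769
lambda_4 * g_4 = 4.2 * 2.84 = 11.928
Total violation = 27.0703 + 17.3166 + 23.769 + 11.928 = 80.0839


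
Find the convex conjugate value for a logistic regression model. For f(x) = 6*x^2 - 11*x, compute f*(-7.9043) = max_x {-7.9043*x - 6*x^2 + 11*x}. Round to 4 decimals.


f*(y) = sup_x {y*x - a*x^2 - b*x} = sup_x {(y-b)*x - a*x^2}
FOC: (y - b) - 2a*x = 0 => x* = (y - b)/(2a)
x* = (-7.9043 + 11)/(2*6) = 0.258
f*(-7.9043) = (y-b)^2/(4a) = (-7.9043 + 11)^2/(4*6)
= 9.5834/24 = 0.3993


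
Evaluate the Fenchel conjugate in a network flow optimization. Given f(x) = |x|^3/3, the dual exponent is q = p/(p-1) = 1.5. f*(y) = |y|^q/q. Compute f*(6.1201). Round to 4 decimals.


The conjugate exponent q satisfies 1/p + 1/q = 1.
p = 3, so q = 3/(3 - 1) = 1.5
|y|^q = 6.1201^1.5 = 15.1404
f*(6.1201) = 15.1404 / 1.5 = 10.0936


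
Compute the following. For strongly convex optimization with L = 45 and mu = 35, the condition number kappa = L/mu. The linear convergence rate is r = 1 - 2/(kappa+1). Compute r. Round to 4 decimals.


Step 1: Compute the condition number.
kappa = L/mu = 45/35 = 1.2857
Step 2: Compute the convergence rate.
r = 1 - 2/(kappa + 1) = 1 - 2*mu/(L + mu) = (L - mu)/(L + mu) = 10/80 = 0.125


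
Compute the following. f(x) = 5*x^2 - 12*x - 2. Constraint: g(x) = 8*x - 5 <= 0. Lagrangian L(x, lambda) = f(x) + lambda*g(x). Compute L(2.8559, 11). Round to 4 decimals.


Step 1: Evaluate f(x).
f(2.8559) = 5*2.8559^2 - 12*2.8559 - 2 = 4.51
Step 2: Evaluate g(x).
g(2.8559) = 8*2.8559 - 5 = 17.8472
Step 3: Compute Lagrangian.
L = 4.51 + 11*17.8472 = 200.8292


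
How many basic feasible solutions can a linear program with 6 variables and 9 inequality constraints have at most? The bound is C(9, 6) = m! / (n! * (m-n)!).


Each vertex corresponds to some choice of n active constraints out of m, so the number of vertices is at most C(m, n) = m! / (n!(m-n)!).
m = 9, n = 6
Numerator: 9 * 8 * 7 * 6 * 5 * 4
Denominator: 6! = 720
C(9, 6) = 84


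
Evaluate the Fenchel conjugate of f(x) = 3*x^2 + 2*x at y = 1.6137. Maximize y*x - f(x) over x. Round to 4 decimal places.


f*(y) = sup_x {y*x - a*x^2 - b*x} = sup_x {(y-b)*x - a*x^2}
FOC: (y - b) - 2a*x = 0 => x* = (y - b)/(2a)
x* = (1.6137 - 2)/(2*3) = -0.0644
f*(1.6137) = (y-b)^2/(4a) = (1.6137 - 2)^2/(4*3)
= 0.1492/12 = 0.0124


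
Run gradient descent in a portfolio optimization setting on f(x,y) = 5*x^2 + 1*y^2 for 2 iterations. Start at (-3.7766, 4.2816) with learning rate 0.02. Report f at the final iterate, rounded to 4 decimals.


Gradient descent on f(x,y) = 5*x^2 + 1*y^2.
Starting point: (-3.7766, 4.2816), alpha = 0.02
Step 1: grad_x = 2*5*-3.7766 = -37.766, grad_y = 2*1*4.2816 = 8.5632
  x_1 = -3.7766 - 0.02*-37.766 = -3.0213
  y_1 = 4.2816 - 0.02*8.5632 = 4.1103
Step 2: grad_x = 2*5*-3.0213 = -30.2128, grad_y = 2*1*4.1103 = 8.2207
  x_2 = -3.0213 - 0.02*-30.2128 = -2.417
  y_2 = 4.1103 - 0.02*8.2207 = 3.9459
f(-2.417, 3.9459) = 5*(-2.417)^2 + 1*3.9459^2 = 44.7803


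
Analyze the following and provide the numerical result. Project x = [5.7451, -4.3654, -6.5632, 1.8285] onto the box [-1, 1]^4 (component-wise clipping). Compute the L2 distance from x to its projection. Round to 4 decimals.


Project each component onto [-1, 1].
clip(5.7451) = 1.0, clip(-4.3654) = -1.0, clip(-6.5632) = -1.0, clip(1.8285) = 1.0
Projection = [1.0, -1.0, -1.0, 1.0]
Squared diffs: [22.516, 11.3259, 30.9492, 0.6864]
Distance = sqrt(65.4775) = 8.0918


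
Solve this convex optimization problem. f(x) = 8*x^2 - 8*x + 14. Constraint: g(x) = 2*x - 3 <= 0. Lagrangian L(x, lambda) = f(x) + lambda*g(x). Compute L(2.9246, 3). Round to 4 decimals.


Step 1: Evaluate f(x).
f(2.9246) = 8*2.9246^2 - 8*2.9246 + 14 = 59.0295
Step 2: Evaluate g(x).
g(2.9246) = 2*2.9246 - 3 = 2.8492
Step 3: Compute Lagrangian.
L = 59.0295 + 3*2.8492 = 67.5771


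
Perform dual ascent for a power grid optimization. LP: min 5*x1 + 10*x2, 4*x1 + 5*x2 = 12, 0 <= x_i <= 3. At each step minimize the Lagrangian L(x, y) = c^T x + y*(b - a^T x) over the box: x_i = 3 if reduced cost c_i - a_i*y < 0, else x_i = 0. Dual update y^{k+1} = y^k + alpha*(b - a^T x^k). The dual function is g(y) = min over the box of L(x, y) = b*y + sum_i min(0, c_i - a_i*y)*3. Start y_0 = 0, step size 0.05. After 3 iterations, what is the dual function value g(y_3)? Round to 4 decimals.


Dual ascent for LP: min 5*x1 + 10*x2, 4*x1 + 5*x2 = 12, 0 <= x_i <= 3
Step 1: y^k = 0.0, reduced costs: (5.0, 10.0)
  x^k = (0.0, 0.0), subgradient = b - a^T x = 12.0
  y^{k+1} = 0.0 + 0.05*12.0 = 0.6
Step 2: y^k = 0.6, reduced costs: (2.6, 7.0)
  x^k = (0.0, 0.0), subgradient = b - a^T x = 12.0
  y^{k+1} = 0.6 + 0.05*12.0 = 1.2
Step 3: y^k = 1.2, reduced costs: (0.2, 4.0)
  x^k = (0.0, 0.0), subgradient = b - a^T x = 12.0
  y^{k+1} = 1.2 + 0.05*12.0 = 1.8
Dual objective at y_3 = 1.8: reduced costs (-2.2, 1.0), box minimizer x = (3.0, 0.0)
g(y_3) = b*y + (c1 - a1*y)*x1 + (c2 - a2*y)*x2 = 12*1.8 + (-2.2)*3.0 + 1.0*0.0 = 21.6 - 6.6 + 0.0 = 15.0


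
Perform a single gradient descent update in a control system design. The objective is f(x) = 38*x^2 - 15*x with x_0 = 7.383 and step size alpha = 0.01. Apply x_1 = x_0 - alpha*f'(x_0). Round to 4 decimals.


We compute the gradient at x_0 and apply the update.
f'(x) = 76*x - 15
f'(7.383) = 76*7.383 - 15 = 546.108
x_1 = 7.383 - 0.01*546.108 = 1.9219


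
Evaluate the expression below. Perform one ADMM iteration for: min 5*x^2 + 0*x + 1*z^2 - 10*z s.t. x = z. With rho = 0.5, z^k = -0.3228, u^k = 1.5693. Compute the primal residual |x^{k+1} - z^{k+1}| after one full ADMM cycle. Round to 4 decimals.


ADMM iteration with rho = 0.5, z^k = -0.3228, u^k = 1.5693
Step 1: x-update.
Minimize 5*x^2 + 0*x + (0.5/2)*(x + 0.3228 + 1.5693)^2
FOC: (2*5 + 0.5)*x = 0 + 0.5*(-0.3228 - 1.5693)
x^{k+1} = -0.0901
Step 2: z-update.
Minimize 1*z^2 - 10*z + (0.5/2)*(-0.0901 - z + 1.5693)^2
FOC: (2*1 + 0.5)*z = 10 + 0.5*(-0.0901 + 1.5693)
z^{k+1} = 4.2958
Step 3: u-update.
u^{k+1} = 1.5693 - 0.0901 - 4.2958 = -2.8166
Step 4: Primal residual = |-0.0901 - 4.2958| = 4.3859


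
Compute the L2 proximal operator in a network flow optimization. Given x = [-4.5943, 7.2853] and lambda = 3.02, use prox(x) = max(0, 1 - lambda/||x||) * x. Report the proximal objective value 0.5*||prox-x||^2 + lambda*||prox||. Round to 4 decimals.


Step 1: Compute ||x||.
||x|| = 8.613
Step 2: Compute scaling factor.
scale = max(0, 1 - 3.02/8.613) = 0.6494
Step 3: prox(x) = [-2.9834, 4.7308]
||prox(x)|| = 5.593
Step 4: Proximal objective.
0.5*||prox-x||^2 = 4.5602
lambda*||prox|| = 16.8909
Total = 21.451


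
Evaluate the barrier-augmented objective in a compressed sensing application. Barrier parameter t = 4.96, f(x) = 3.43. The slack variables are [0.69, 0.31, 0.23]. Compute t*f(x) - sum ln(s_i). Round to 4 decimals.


Step 1: Compute log-barrier.
ln values: [-0.3711, -1.1712, -1.4697]
phi = -(-0.3711 - 1.1712 - 1.4697) = 3.0119
Step 2: Compute augmented objective.
t*f(x) = 4.96*3.43 = 17.0128
Total = 17.0128 + 3.0119 = 20.0247


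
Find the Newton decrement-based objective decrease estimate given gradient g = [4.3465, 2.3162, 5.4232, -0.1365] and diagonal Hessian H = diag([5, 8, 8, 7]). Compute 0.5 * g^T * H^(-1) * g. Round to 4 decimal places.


Step 1: H is diagonal, so H^(-1) * g = [0.8693, 0.2895, 0.6779, -0.0195].
Step 2: g^T H^(-1) g = sum_i g_i^2 / H_ii
  = (4.3465)^2/5 + (2.3162)^2/8 + (5.4232)^2/8 + (-0.1365)^2/7
  = 3.7784 + 0.6706 + 3.6764 + 0.0027 = 8.1281
Step 3: Objective decrease = 0.5 * g^T H^(-1) g = 4.064


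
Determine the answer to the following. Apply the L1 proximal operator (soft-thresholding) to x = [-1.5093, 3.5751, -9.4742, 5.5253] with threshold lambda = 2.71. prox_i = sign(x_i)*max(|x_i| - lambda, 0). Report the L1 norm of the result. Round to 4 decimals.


Soft-thresholding with lambda = 2.71:
prox(-1.5093) = sign(-1.5093)*max(|-1.5093| - 2.71, 0) = 0.0
prox(3.5751) = sign(3.5751)*max(|3.5751| - 2.71, 0) = 0.8651
prox(-9.4742) = sign(-9.4742)*max(|-9.4742| - 2.71, 0) = -6.7642
prox(5.5253) = sign(5.5253)*max(|5.5253| - 2.71, 0) = 2.8153
prox(x) = [0.0, 0.8651, -6.7642, 2.8153]
||prox(x)||_1 = 0.0 + 0.8651 + 6.7642 + 2.8153 = 10.4446


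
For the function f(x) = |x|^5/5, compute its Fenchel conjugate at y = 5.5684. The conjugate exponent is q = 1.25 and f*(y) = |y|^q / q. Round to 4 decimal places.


The conjugate exponent q satisfies 1/p + 1/q = 1.
p = 5, so q = 5/(5 - 1) = 1.25
|y|^q = 5.5684^1.25 = 8.5539
f*(5.5684) = 8.5539 / 1.25 = 6.8431


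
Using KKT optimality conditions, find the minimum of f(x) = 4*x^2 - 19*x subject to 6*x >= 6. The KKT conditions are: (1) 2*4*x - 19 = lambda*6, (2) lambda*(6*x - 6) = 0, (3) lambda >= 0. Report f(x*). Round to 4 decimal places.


Step 1: Try lambda = 0 (constraint inactive).
Stationarity: 2*4*x - 19 = 0
x* = 19/(2*4) = 2.375
Check constraint: 6*2.375 = 14.25 >= 6 -- satisfied.
Step 2: Compute optimal value.
f(x*) = 4*2.375^2 - 19*2.375 = -22.5625


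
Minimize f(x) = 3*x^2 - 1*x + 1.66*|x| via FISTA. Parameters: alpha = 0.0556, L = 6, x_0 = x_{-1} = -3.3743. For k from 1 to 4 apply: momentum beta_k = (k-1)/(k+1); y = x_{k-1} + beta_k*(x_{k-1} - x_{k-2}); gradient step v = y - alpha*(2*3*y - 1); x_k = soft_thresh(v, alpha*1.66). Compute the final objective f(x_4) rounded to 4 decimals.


FISTA on f(x) = 3*x^2 - 1*x + 1.66*|x|
L = 6, alpha = 0.0556
Iteration 1: beta = 0.0, y = -3.3743 + 0.0*(-3.3743 + 3.3743) = -3.3743
  grad(y) = -21.2458, v = y - alpha*grad = -2.193
  prox(v) = soft_thresh(-2.193, 0.0923) = -2.1007
Iteration 2: beta = 0.3333, y = -2.1007 + 0.3333*(-2.1007 + 3.3743) = -1.6762
  grad(y) = -11.0573, v = y - alpha*grad = -1.0614
  prox(v) = soft_thresh(-1.0614, 0.0923) = -0.9691
Iteration 3: beta = 0.5, y = -0.9691 + 0.5*(-0.9691 + 2.1007) = -0.4033
  grad(y) = -3.42, v = y - alpha*grad = -0.2132
  prox(v) = soft_thresh(-0.2132, 0.0923) = -0.1209
Iteration 4: beta = 0.6, y = -0.1209 + 0.6*(-0.1209 + 0.9691) = 0.3881
  grad(y) = 1.3284, v = y - alpha*grad = 0.3142
  prox(v) = soft_thresh(0.3142, 0.0923) = 0.2219
f(x_4) = 3*0.2219^2 - 1*0.2219 + 1.66*|0.2219| = 0.2942


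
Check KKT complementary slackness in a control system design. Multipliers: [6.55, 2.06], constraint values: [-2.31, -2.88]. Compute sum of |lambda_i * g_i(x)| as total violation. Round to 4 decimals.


KKT complementary slackness check:
lambda_1 * g_1 = 6.55 * -2.31 = -15.1305
lambda_2 * g_2 = 2.06 * -2.88 = -5.9328
Total violation = 15.1305 + 5.9328 = 21.0633


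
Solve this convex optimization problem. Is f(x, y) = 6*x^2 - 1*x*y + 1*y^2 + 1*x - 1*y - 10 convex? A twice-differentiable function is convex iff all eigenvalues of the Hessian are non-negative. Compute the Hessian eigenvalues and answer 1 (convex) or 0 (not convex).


The Hessian of f(x,y) = 6*x^2 - 1*x*y + 1*y^2 + 1*x - 1*y - 10 is:
H = [[12, -1], [-1, 2]]
Trace = 12 + 2 = 14
Determinant = 12*2 - (-1)^2 = 23
Discriminant = (14)^2 - 4*23 = 104.0
Eigenvalues: lambda_1 = 1.901, lambda_2 = 12.099
The function is convex.

1


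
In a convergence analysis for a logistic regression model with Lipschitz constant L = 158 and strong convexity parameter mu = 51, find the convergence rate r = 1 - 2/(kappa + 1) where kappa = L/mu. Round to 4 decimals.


Step 1: Compute the condition number.
kappa = L/mu = 158/51 = 3.098
Step 2: Compute the convergence rate.
r = 1 - 2/(kappa + 1) = 1 - 2*mu/(L + mu) = (L - mu)/(L + mu) = 107/209 = 0.512


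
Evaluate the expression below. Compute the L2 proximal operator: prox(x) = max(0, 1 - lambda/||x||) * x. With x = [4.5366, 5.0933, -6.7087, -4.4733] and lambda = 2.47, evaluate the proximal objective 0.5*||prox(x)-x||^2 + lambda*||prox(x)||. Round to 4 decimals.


Step 1: Compute ||x||.
||x|| = 10.5612
Step 2: Compute scaling factor.
scale = max(0, 1 - 2.47/10.5612) = 0.7661
Step 3: prox(x) = [3.4756, 3.9021, -5.1397, -3.4271]
||prox(x)|| = 8.0912
Step 4: Proximal objective.
0.5*||prox-x||^2 = 3.0505
lambda*||prox|| = 19.9853
Total = 23.0358


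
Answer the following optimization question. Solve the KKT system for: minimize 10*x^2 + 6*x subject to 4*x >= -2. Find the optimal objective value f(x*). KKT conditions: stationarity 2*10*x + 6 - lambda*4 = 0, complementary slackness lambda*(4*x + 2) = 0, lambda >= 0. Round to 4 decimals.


Step 1: Try lambda = 0 (constraint inactive).
Stationarity: 2*10*x + 6 = 0
x* = -6/(2*10) = -0.3
Check constraint: 4*-0.3 = -1.2 >= -2 -- satisfied.
Step 2: Compute optimal value.
f(x*) = 10*(-0.3)^2 + 6*(-0.3) = -0.9


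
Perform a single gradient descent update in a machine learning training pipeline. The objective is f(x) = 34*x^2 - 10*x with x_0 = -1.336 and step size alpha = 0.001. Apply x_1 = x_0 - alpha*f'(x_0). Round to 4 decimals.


We compute the gradient at x_0 and apply the update.
f'(x) = 68*x - 10
f'(-1.336) = 68*-1.336 - 10 = -100.848
x_1 = -1.336 - 0.001*-100.848 = -1.2352


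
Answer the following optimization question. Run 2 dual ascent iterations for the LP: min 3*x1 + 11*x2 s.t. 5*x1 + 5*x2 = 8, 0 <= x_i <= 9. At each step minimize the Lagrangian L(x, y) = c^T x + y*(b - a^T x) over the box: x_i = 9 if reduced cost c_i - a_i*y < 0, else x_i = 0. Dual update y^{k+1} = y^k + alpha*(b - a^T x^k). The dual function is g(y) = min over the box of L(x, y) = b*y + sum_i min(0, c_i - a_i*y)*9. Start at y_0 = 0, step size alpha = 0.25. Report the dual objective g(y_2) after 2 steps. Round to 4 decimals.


Dual ascent for LP: min 3*x1 + 11*x2, 5*x1 + 5*x2 = 8, 0 <= x_i <= 9
Step 1: y^k = 0.0, reduced costs: (3.0, 11.0)
  x^k = (0.0, 0.0), subgradient = b - a^T x = 8.0
  y^{k+1} = 0.0 + 0.25*8.0 = 2.0
Step 2: y^k = 2.0, reduced costs: (-7.0, 1.0)
  x^k = (9.0, 0.0), subgradient = b - a^T x = -37.0
  y^{k+1} = 2.0 + 0.25*-37.0 = -7.25
Dual objective at y_2 = -7.25: reduced costs (39.25, 47.25), box minimizer x = (0.0, 0.0)
g(y_2) = b*y + (c1 - a1*y)*x1 + (c2 - a2*y)*x2 = 8*(-7.25) + 39.25*0.0 + 47.25*0.0 = -58.0 + 0.0 + 0.0 = -58.0


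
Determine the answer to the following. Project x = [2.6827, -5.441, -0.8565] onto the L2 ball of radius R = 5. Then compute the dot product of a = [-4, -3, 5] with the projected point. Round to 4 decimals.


Step 1: Compute ||x|| (intermediates to 6 decimals).
||x|| = sqrt(2.6827^2 + (-5.441)^2 + (-0.8565)^2) = 6.126578
Step 2: Project.
Since ||x|| > R, scale = R/||x|| = 5/6.126578 = 0.816116, proj(x) = scale * x
proj(x) = [2.189394, -4.440487, -0.699003]
Step 3: Dot product.
a^T * proj(x) = -4*2.189394 - 3*(-4.440487) + 5*(-0.699003) = 1.0689


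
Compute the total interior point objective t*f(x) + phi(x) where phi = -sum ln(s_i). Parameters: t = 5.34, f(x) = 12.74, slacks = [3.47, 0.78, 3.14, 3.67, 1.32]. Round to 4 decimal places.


Step 1: Compute log-barrier.
ln values: [1.2442, -0.2485, 1.1442, 1.3002, 0.2776]
phi = -(1.2442 - 0.2485 + 1.1442 + 1.3002 + 0.2776) = -3.7177
Step 2: Compute augmented objective.
t*f(x) = 5.34*12.74 = 68.0316
Total = 68.0316 - 3.7177 = 64.3139


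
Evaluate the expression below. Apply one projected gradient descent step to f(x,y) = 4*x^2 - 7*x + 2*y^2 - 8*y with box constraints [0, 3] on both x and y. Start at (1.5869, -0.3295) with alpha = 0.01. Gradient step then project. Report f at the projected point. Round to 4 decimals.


Step 1: Compute gradient at (1.5869, -0.3295).
grad_x = 2*4*1.5869 - 7 = 5.6952
grad_y = 2*2*-0.3295 - 8 = -9.318
Step 2: Gradient step.
x_raw = 1.5869 - 0.01*5.6952 = 1.5299
y_raw = -0.3295 - 0.01*-9.318 = -0.2363
Step 3: Project onto [0, 3].
x_proj = clip(1.5299) = 1.5299
y_proj = clip(-0.2363) = 0.0
Step 4: Evaluate f.
f(1.5299, 0.0) = -1.3467


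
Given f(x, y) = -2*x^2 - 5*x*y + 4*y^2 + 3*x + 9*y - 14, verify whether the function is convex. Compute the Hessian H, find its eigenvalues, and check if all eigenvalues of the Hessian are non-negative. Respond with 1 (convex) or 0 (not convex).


The Hessian of f(x,y) = -2*x^2 - 5*x*y + 4*y^2 + 3*x + 9*y - 14 is:
H = [[-4, -5], [-5, 8]]
Trace = -4 + 8 = 4
Determinant = -4*8 - (-5)^2 = -57
Discriminant = (4)^2 - 4*-57 = 244.0
Eigenvalues: lambda_1 = -5.8102, lambda_2 = 9.8102
The function is not convex.

0


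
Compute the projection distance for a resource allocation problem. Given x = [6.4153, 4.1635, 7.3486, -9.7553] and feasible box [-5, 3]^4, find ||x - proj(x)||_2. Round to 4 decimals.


Project each component onto [-5, 3].
clip(6.4153) = 3.0, clip(4.1635) = 3.0, clip(7.3486) = 3.0, clip(-9.7553) = -5.0
Projection = [3.0, 3.0, 3.0, -5.0]
Squared diffs: [11.6643, 1.3537, 18.9103, 22.6129]
Distance = sqrt(54.5412) = 7.3852
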